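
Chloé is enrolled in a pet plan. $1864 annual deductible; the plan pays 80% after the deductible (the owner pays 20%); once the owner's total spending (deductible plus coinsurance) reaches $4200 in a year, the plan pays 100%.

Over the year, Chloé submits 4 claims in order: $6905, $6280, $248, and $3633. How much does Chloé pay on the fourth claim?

#1 ($6905): $1864 finishes the deductible; $5041 goes to coinsurance; 20% of $5041 = $1008.20. Owner owes $2872.20 (running OOP $2872.20).
#2 ($6280): deductible met; 20% of $6280 = $1256. Owner pays $1256; OOP now $4128.20.
#3 ($248): deductible already satisfied, so owner's share is 20% × $248 = $49.60. Cost to owner: $49.60. OOP to date $4177.80.
#4 ($3633): deductible already satisfied, so owner's share is 20% × $3633 = $726.60. That would push OOP to $4904.40, over the $4200 cap, so owner pays $4200 − $4177.80 = $22.20.

$22.20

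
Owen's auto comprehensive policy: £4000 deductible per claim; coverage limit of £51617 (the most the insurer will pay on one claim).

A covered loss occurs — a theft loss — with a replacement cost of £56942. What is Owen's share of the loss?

£5325

After the deductible, £56942 − £4000 = £52942 remains.
Since £52942 > £51617, the payout is capped at £51617.
Out of pocket: £56942 − £51617 = £5325.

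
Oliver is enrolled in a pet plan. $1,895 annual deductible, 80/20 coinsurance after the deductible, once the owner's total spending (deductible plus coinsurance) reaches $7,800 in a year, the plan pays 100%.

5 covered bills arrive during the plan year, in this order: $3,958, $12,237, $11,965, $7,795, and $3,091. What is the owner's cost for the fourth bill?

Bill 1, $3,958: $1,895 finishes the deductible; $2,063 goes to coinsurance; owner's 20% is $412.60. Owner pays $2,307.60; OOP now $2,307.60.
Bill 2, $12,237: deductible already satisfied, so owner's share is 20% × $12,237 = $2,447.40. Cost to owner: $2,447.40. OOP to date $4,755.
Bill 3, $11,965: 20% coinsurance on $11,965 = $2,393. Cost to owner: $2,393. OOP to date $7,148.
Bill 4, $7,795: deductible met; 20% of $7,795 = $1,559. That would push OOP to $8,707, over the $7,800 cap, so owner pays $7,800 − $7,148 = $652.

$652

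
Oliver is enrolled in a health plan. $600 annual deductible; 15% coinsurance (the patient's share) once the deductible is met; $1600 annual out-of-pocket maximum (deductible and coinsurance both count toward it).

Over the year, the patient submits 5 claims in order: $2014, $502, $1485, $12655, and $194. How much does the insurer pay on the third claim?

$1262.25

Claim 1 — $2014: $600 finishes the deductible; $1414 goes to coinsurance; patient's 15% is $212.10. Cost to patient: $812.10. OOP to date $812.10. Plan pays $2014 − $812.10 = $1201.90.
Claim 2 — $502: deductible met; 15% of $502 = $75.30. Cost to patient: $75.30. OOP to date $887.40. Insurer: $502 − $75.30 = $426.70.
Claim 3 — $1485: deductible already satisfied, so patient's share is 15% × $1485 = $222.75. Patient pays $222.75; OOP now $1110.15. Plan pays $1485 − $222.75 = $1262.25.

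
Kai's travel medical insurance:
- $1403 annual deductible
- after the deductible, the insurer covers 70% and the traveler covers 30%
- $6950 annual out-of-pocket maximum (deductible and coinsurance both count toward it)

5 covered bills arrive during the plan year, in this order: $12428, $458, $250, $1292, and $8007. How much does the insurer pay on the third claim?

Claim 1 — $12428: $1403 finishes the deductible; $11025 goes to coinsurance; coinsurance $11025 × 30% = $3307.50. Traveler pays $4710.50; OOP now $4710.50. Insurer: $12428 − $4710.50 = $7717.50.
Claim 2 — $458: 30% coinsurance on $458 = $137.40. Traveler owes $137.40 (running OOP $4847.90). Insurer: $458 − $137.40 = $320.60.
Claim 3 — $250: deductible met; 30% of $250 = $75. Traveler owes $75 (running OOP $4922.90). Insurer: $250 − $75 = $175.

$175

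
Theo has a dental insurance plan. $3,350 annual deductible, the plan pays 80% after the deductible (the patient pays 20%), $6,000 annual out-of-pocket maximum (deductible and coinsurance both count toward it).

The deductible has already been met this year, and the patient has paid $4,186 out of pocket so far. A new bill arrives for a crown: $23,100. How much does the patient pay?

$1,814

The deductible is already satisfied, so the full bill goes to coinsurance.
Coinsurance: $23,100 × 20% = $4,620.
Adding $4,620 to the $4,186 already spent would give $8,806, which exceeds the $6,000 cap; the patient pays just $6,000 − $4,186 = $1,814.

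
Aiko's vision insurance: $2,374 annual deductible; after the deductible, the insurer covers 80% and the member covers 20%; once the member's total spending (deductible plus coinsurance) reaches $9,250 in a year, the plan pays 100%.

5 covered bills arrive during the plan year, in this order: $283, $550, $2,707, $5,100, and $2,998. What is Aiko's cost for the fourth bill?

$1,020

Bill 1, $283: all of it applies to the deductible. Member owes $283 (running OOP $283).
Bill 2, $550: entire amount goes to the deductible. Member pays $550; OOP now $833.
Bill 3, $2,707: $1,541 to deductible, leaving $1,166; coinsurance $1,166 × 20% = $233.20. Cost to member: $1,774.20. OOP to date $2,607.20.
Bill 4, $5,100: deductible already satisfied, so member's share is 20% × $5,100 = $1,020. Member pays $1,020; OOP now $3,627.20.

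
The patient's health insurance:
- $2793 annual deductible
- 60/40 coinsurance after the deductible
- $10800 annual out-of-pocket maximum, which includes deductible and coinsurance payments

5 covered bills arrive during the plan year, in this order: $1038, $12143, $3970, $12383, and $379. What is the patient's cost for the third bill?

$1588

#1 ($1038): entire amount goes to the deductible. Patient pays $1038; OOP now $1038.
#2 ($12143): deductible takes $1755, $10388 remains; 40% of $10388 = $4155.20. Patient pays $5910.20; OOP now $6948.20.
#3 ($3970): 40% coinsurance on $3970 = $1588. Patient pays $1588; OOP now $8536.20.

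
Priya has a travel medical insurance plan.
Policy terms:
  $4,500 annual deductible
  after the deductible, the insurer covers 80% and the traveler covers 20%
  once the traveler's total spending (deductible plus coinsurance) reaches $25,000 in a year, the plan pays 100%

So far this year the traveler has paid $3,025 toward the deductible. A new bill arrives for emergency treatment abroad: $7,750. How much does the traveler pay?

Deductible still to meet: $4,500 − $3,025 = $1,475.
The remaining $6,275 (= $7,750 − $1,475) moves to coinsurance.
Coinsurance: $6,275 × 20% = $1,255.
So the traveler owes $1,475 + $1,255 = $2,730 before any cap.
Total out-of-pocket so far would be $3,025 + $2,730 = $5,755, below the $25,000 cap — no reduction.

$2,730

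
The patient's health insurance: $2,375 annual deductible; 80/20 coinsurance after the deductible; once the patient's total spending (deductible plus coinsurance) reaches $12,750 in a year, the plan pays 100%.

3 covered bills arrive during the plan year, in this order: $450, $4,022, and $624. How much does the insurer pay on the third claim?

Claim 1 — $450: all of it applies to the deductible. Cost to patient: $450. OOP to date $450. Insurer: $450 − $450 = $0.
Claim 2 — $4,022: $1,925 finishes the deductible; $2,097 goes to coinsurance; 20% of $2,097 = $419.40. Cost to patient: $2,344.40. OOP to date $2,794.40. Insurer: $4,022 − $2,344.40 = $1,677.60.
Claim 3 — $624: 20% coinsurance on $624 = $124.80. Cost to patient: $124.80. OOP to date $2,919.20. Insurer: $624 − $124.80 = $499.20.

$499.20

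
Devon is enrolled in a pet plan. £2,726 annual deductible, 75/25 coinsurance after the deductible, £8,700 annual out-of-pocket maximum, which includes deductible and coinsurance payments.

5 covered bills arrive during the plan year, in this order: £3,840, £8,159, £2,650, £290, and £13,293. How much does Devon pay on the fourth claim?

£72.50

#1 (£3,840): £2,726 finishes the deductible; £1,114 goes to coinsurance; 25% of £1,114 = £278.50. Owner pays £3,004.50; OOP now £3,004.50.
#2 (£8,159): deductible met; 25% of £8,159 = £2,039.75. Owner owes £2,039.75 (running OOP £5,044.25).
#3 (£2,650): deductible met; 25% of £2,650 = £662.50. Cost to owner: £662.50. OOP to date £5,706.75.
#4 (£290): deductible met; 25% of £290 = £72.50. Owner owes £72.50 (running OOP £5,779.25).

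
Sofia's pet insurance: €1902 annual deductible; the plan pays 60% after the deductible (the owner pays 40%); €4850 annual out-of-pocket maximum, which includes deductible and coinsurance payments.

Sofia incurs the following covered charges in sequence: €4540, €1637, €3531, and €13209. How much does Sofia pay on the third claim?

€1238

Claim 1 (€4540): €1902 finishes the deductible; €2638 goes to coinsurance; owner's 40% is €1055.20. Owner owes €2957.20 (running OOP €2957.20).
Claim 2 (€1637): deductible met; 40% of €1637 = €654.80. Owner pays €654.80; OOP now €3612.
Claim 3 (€3531): deductible met; 40% of €3531 = €1412.40. That would push OOP to €5024.40, over the €4850 cap, so owner pays €4850 − €3612 = €1238.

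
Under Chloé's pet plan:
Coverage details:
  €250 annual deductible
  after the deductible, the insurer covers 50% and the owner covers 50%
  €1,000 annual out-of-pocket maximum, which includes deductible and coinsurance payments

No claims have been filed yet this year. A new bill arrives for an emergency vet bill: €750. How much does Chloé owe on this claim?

€500

Deductible not yet touched, so the first €250 of the bill goes to the deductible.
That leaves €750 − €250 = €500 for coinsurance.
Owner's 50% share of €500 is €250.
So the owner owes €250 + €250 = €500 before any cap.
Cumulative spending €0 + €500 = €500 stays under the €1,000 maximum.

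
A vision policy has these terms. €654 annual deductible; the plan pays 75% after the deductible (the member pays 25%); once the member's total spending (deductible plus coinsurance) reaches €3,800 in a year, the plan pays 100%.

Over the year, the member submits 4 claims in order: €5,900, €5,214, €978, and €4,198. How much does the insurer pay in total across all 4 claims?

€12,490

Bill 1, €5,900: €654 to deductible, leaving €5,246; 25% of €5,246 = €1,311.50. Member owes €1,965.50 (running OOP €1,965.50). Plan pays €5,900 − €1,965.50 = €3,934.50.
Bill 2, €5,214: 25% coinsurance on €5,214 = €1,303.50. Cost to member: €1,303.50. OOP to date €3,269. Insurer: €5,214 − €1,303.50 = €3,910.50.
Bill 3, €978: deductible met; 25% of €978 = €244.50. Member pays €244.50; OOP now €3,513.50. Insurer: €978 − €244.50 = €733.50.
Bill 4, €4,198: 25% coinsurance on €4,198 = €1,049.50. OOP would hit €4,563 > €3,800, so the cap limits the member to €3,800 − €3,513.50 = €286.50. Plan pays €4,198 − €286.50 = €3,911.50.
Insurer total: €3,934.50 + €3,910.50 + €733.50 + €3,911.50 = €12,490.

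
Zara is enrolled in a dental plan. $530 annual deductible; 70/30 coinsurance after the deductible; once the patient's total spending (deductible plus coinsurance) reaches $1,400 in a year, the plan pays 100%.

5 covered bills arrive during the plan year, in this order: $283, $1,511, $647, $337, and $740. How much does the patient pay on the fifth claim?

$195.60

#1 ($283): fully absorbed by the deductible. Patient owes $283 (running OOP $283).
#2 ($1,511): $247 finishes the deductible; $1,264 goes to coinsurance; 30% of $1,264 = $379.20. Patient pays $626.20; OOP now $909.20.
#3 ($647): 30% coinsurance on $647 = $194.10. Patient pays $194.10; OOP now $1,103.30.
#4 ($337): deductible already satisfied, so patient's share is 30% × $337 = $101.10. Patient owes $101.10 (running OOP $1,204.40).
#5 ($740): deductible already satisfied, so patient's share is 30% × $740 = $222. OOP would hit $1,426.40 > $1,400, so the cap limits the patient to $1,400 − $1,204.40 = $195.60.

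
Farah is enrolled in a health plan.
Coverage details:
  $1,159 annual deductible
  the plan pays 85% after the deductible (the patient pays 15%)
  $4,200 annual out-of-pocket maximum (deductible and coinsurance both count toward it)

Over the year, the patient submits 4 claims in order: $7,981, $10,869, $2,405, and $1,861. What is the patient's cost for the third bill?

Claim 1 ($7,981): $1,159 finishes the deductible; $6,822 goes to coinsurance; patient's 15% is $1,023.30. Patient pays $2,182.30; OOP now $2,182.30.
Claim 2 ($10,869): deductible already satisfied, so patient's share is 15% × $10,869 = $1,630.35. Cost to patient: $1,630.35. OOP to date $3,812.65.
Claim 3 ($2,405): deductible met; 15% of $2,405 = $360.75. Cost to patient: $360.75. OOP to date $4,173.40.

$360.75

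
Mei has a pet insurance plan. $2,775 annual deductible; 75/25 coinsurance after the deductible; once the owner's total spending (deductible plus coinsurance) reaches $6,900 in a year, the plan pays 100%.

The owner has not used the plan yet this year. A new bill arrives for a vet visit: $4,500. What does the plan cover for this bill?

$1,293.75

Deductible not yet touched, so the first $2,775 of the bill goes to the deductible.
After the $2,775 deductible portion, $4,500 − $2,775 = $1,725 is subject to coinsurance.
Owner's 25% share of $1,725 is $431.25.
So the owner owes $2,775 + $431.25 = $3,206.25 before any cap.
Year-to-date out-of-pocket becomes $0 + $3,206.25 = $3,206.25, still under the $6,900 maximum, so no cap applies.
The plan picks up $4,500 − $3,206.25 = $1,293.75.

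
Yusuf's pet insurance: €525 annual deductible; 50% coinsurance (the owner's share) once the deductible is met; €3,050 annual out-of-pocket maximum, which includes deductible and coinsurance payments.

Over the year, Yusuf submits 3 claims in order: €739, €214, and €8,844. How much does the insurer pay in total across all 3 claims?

Bill 1, €739: deductible takes €525, €214 remains; owner's 50% is €107. Owner owes €632 (running OOP €632). Insurer: €739 − €632 = €107.
Bill 2, €214: deductible already satisfied, so owner's share is 50% × €214 = €107. Owner owes €107 (running OOP €739). Plan pays €214 − €107 = €107.
Bill 3, €8,844: deductible met; 50% of €8,844 = €4,422. That would push OOP to €5,161, over the €3,050 cap, so owner pays €3,050 − €739 = €2,311. Insurer: €8,844 − €2,311 = €6,533.
Insurer total = bills − owner's total = €9,797 − €3,050 = €6,747.

€6,747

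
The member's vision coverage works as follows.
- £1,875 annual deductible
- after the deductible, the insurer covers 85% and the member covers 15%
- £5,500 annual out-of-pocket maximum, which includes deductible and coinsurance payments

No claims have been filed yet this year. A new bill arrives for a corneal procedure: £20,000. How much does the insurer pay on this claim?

Nothing has been paid toward the £1,875 deductible, so the first £1,875 of this charge is applied there.
That leaves £20,000 − £1,875 = £18,125 for coinsurance.
Coinsurance: £18,125 × 15% = £2,718.75.
So the member owes £1,875 + £2,718.75 = £4,593.75 before any cap.
Cumulative spending £0 + £4,593.75 = £4,593.75 stays under the £5,500 maximum.
The plan picks up £20,000 − £4,593.75 = £15,406.25.

£15,406.25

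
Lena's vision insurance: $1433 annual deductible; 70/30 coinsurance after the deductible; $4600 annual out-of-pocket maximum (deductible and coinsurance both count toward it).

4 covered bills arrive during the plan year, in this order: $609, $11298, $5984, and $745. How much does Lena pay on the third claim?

$24.80

#1 ($609): entire amount goes to the deductible. Member owes $609 (running OOP $609).
#2 ($11298): deductible takes $824, $10474 remains; coinsurance $10474 × 30% = $3142.20. Member owes $3966.20 (running OOP $4575.20).
#3 ($5984): 30% coinsurance on $5984 = $1795.20. Adding that to $4575.20 gives $6370.40, past the $4600 cap; member pays only $4600 − $4575.20 = $24.80.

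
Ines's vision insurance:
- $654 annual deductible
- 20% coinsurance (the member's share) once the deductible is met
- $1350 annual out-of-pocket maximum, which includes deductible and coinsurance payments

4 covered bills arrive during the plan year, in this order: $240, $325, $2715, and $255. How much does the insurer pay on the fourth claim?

$204

Bill 1, $240: entire amount goes to the deductible. Member pays $240; OOP now $240. Insurer: $240 − $240 = $0.
Bill 2, $325: entire amount goes to the deductible. Cost to member: $325. OOP to date $565. Plan pays $325 − $325 = $0.
Bill 3, $2715: $89 finishes the deductible; $2626 goes to coinsurance; member's 20% is $525.20. Member pays $614.20; OOP now $1179.20. Plan pays $2715 − $614.20 = $2100.80.
Bill 4, $255: deductible already satisfied, so member's share is 20% × $255 = $51. Member pays $51; OOP now $1230.20. Plan pays $255 − $51 = $204.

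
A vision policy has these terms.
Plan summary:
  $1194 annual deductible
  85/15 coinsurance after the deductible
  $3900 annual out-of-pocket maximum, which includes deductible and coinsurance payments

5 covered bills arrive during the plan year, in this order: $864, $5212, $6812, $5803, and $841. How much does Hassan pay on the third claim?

#1 ($864): entire amount goes to the deductible. Member pays $864; OOP now $864.
#2 ($5212): deductible takes $330, $4882 remains; member's 15% is $732.30. Member owes $1062.30 (running OOP $1926.30).
#3 ($6812): deductible met; 15% of $6812 = $1021.80. Member pays $1021.80; OOP now $2948.10.

$1021.80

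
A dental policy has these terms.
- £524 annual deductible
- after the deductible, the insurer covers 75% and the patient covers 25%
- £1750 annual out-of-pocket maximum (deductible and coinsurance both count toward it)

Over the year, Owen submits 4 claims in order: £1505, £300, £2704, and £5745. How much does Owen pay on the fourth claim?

£229.75

Claim 1 (£1505): deductible takes £524, £981 remains; patient's 25% is £245.25. Patient pays £769.25; OOP now £769.25.
Claim 2 (£300): 25% coinsurance on £300 = £75. Patient owes £75 (running OOP £844.25).
Claim 3 (£2704): deductible met; 25% of £2704 = £676. Patient owes £676 (running OOP £1520.25).
Claim 4 (£5745): 25% coinsurance on £5745 = £1436.25. Adding that to £1520.25 gives £2956.50, past the £1750 cap; patient pays only £1750 − £1520.25 = £229.75.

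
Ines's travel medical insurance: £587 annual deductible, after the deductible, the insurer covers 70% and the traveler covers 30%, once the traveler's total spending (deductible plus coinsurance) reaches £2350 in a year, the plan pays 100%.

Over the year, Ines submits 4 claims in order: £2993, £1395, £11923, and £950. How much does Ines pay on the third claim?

#1 (£2993): £587 finishes the deductible; £2406 goes to coinsurance; traveler's 30% is £721.80. Traveler pays £1308.80; OOP now £1308.80.
#2 (£1395): 30% coinsurance on £1395 = £418.50. Traveler pays £418.50; OOP now £1727.30.
#3 (£11923): deductible met; 30% of £11923 = £3576.90. OOP would hit £5304.20 > £2350, so the cap limits the traveler to £2350 − £1727.30 = £622.70.

£622.70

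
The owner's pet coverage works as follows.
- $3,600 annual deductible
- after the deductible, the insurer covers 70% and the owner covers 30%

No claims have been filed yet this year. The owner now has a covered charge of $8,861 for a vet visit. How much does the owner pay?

$5,178.30

The full $3,600 deductible is still open; $3,600 of this bill applies to it.
After the $3,600 deductible portion, $8,861 − $3,600 = $5,261 is subject to coinsurance.
Coinsurance: $5,261 × 30% = $1,578.30.
So the owner owes $3,600 + $1,578.30 = $5,178.30.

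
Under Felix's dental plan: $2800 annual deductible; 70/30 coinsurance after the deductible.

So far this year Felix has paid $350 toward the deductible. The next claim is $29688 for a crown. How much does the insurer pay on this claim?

$19066.60

$350 of the $2800 deductible is already met, leaving $2450.
The remaining $27238 (= $29688 − $2450) moves to coinsurance.
30% of $27238 = $8171.40 falls to the patient.
So the patient owes $2450 + $8171.40 = $10621.40.
The insurer covers the remainder: $29688 − $10621.40 = $19066.60.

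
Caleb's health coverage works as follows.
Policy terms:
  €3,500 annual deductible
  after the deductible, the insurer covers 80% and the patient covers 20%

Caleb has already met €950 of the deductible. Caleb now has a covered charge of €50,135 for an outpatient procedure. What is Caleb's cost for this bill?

€12,067

Remaining deductible: €3,500 − €950 = €2,550.
The remaining €47,585 (= €50,135 − €2,550) moves to coinsurance.
Coinsurance: €47,585 × 20% = €9,517.
So the patient owes €2,550 + €9,517 = €12,067.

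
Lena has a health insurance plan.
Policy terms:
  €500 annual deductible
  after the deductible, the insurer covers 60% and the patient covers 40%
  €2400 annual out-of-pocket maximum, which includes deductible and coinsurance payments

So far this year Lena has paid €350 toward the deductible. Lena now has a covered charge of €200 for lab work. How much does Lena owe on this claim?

€170

€350 of the €500 deductible is already met, leaving €150.
The remaining €50 (= €200 − €150) moves to coinsurance.
40% of €50 = €20 falls to the patient.
Patient responsibility before any cap: €150 + €20 = €170.
Total out-of-pocket so far would be €350 + €170 = €520, below the €2400 cap — no reduction.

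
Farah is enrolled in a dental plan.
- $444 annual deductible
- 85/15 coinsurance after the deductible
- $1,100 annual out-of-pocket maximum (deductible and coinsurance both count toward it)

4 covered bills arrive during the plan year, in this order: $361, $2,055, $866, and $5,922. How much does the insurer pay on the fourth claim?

#1 ($361): all of it applies to the deductible. Cost to patient: $361. OOP to date $361. Plan pays $361 − $361 = $0.
#2 ($2,055): deductible takes $83, $1,972 remains; 15% of $1,972 = $295.80. Cost to patient: $378.80. OOP to date $739.80. Plan pays $2,055 − $378.80 = $1,676.20.
#3 ($866): 15% coinsurance on $866 = $129.90. Patient owes $129.90 (running OOP $869.70). Plan pays $866 − $129.90 = $736.10.
#4 ($5,922): deductible already satisfied, so patient's share is 15% × $5,922 = $888.30. That would push OOP to $1,758, over the $1,100 cap, so patient pays $1,100 − $869.70 = $230.30. Plan pays $5,922 − $230.30 = $5,691.70.

$5,691.70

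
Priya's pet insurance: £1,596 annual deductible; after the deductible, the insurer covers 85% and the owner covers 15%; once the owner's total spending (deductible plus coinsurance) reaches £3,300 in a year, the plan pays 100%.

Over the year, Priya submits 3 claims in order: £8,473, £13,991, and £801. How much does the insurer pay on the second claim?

Bill 1, £8,473: £1,596 to deductible, leaving £6,877; coinsurance £6,877 × 15% = £1,031.55. Owner owes £2,627.55 (running OOP £2,627.55). Insurer: £8,473 − £2,627.55 = £5,845.45.
Bill 2, £13,991: deductible already satisfied, so owner's share is 15% × £13,991 = £2,098.65. OOP would hit £4,726.20 > £3,300, so the cap limits the owner to £3,300 − £2,627.55 = £672.45. Plan pays £13,991 − £672.45 = £13,318.55.

£13,318.55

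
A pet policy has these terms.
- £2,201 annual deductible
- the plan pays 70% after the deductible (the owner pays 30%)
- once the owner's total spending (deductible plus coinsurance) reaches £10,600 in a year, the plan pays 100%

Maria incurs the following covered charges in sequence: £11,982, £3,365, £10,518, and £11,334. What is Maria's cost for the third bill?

Claim 1 — £11,982: £2,201 to deductible, leaving £9,781; coinsurance £9,781 × 30% = £2,934.30. Owner pays £5,135.30; OOP now £5,135.30.
Claim 2 — £3,365: deductible met; 30% of £3,365 = £1,009.50. Owner owes £1,009.50 (running OOP £6,144.80).
Claim 3 — £10,518: 30% coinsurance on £10,518 = £3,155.40. Owner owes £3,155.40 (running OOP £9,300.20).

£3,155.40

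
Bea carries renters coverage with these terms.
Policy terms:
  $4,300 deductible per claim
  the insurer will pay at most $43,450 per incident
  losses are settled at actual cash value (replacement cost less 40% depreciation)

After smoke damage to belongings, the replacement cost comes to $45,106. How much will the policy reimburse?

Actual cash value after 40% depreciation: $45,106 × 60% = $27,063.60.
After the deductible, $27,063.60 − $4,300 = $22,763.60 remains.
$22,763.60 ≤ $43,450, so the limit doesn't bind; insurer pays $22,763.60.

$22,763.60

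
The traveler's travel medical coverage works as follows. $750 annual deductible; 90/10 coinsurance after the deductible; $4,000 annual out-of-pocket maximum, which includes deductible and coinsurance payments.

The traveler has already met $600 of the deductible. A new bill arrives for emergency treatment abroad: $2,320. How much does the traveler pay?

Deductible still to meet: $750 − $600 = $150.
That leaves $2,320 − $150 = $2,170 for coinsurance.
10% of $2,170 = $217 falls to the traveler.
So the traveler owes $150 + $217 = $367 before any cap.
Total out-of-pocket so far would be $600 + $367 = $967, below the $4,000 cap — no reduction.

$367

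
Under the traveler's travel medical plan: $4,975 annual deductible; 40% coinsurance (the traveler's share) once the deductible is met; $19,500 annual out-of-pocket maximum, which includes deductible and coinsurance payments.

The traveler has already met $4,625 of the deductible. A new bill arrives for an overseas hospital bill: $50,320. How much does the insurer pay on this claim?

$35,445

$4,625 of the $4,975 deductible is already met, leaving $350.
The remaining $49,970 (= $50,320 − $350) moves to coinsurance.
Coinsurance: $49,970 × 40% = $19,988.
That puts the traveler's cost at $350 + $19,988 = $20,338 before any cap.
That would bring total out-of-pocket to $24,963, past the $19,500 cap. The traveler is capped at $19,500 − $4,625 = $14,875 on this claim.
The plan picks up $50,320 − $14,875 = $35,445.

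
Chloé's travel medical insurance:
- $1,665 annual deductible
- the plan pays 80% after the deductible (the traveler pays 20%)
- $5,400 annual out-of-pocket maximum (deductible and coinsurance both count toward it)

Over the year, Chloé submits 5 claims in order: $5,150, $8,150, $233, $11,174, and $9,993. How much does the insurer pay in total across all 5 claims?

Bill 1, $5,150: deductible takes $1,665, $3,485 remains; coinsurance $3,485 × 20% = $697. Traveler owes $2,362 (running OOP $2,362). Plan pays $5,150 − $2,362 = $2,788.
Bill 2, $8,150: 20% coinsurance on $8,150 = $1,630. Traveler pays $1,630; OOP now $3,992. Plan pays $8,150 − $1,630 = $6,520.
Bill 3, $233: deductible met; 20% of $233 = $46.60. Cost to traveler: $46.60. OOP to date $4,038.60. Plan pays $233 − $46.60 = $186.40.
Bill 4, $11,174: deductible met; 20% of $11,174 = $2,234.80. OOP would hit $6,273.40 > $5,400, so the cap limits the traveler to $5,400 − $4,038.60 = $1,361.40. Insurer: $11,174 − $1,361.40 = $9,812.60.
Bill 5, $9,993: deductible met; 20% of $9,993 = $1,998.60. OOP would hit $7,398.60 > $5,400, so the cap limits the traveler to $5,400 − $5,400 = $0. Insurer: $9,993 − $0 = $9,993.
Insurer total: $2,788 + $6,520 + $186.40 + $9,812.60 + $9,993 = $29,300.

$29,300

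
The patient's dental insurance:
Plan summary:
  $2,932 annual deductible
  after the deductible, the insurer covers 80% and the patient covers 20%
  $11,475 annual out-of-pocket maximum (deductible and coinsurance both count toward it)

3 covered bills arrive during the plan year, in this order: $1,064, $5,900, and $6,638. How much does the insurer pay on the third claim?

Claim 1 — $1,064: fully absorbed by the deductible. Cost to patient: $1,064. OOP to date $1,064. Plan pays $1,064 − $1,064 = $0.
Claim 2 — $5,900: deductible takes $1,868, $4,032 remains; coinsurance $4,032 × 20% = $806.40. Patient pays $2,674.40; OOP now $3,738.40. Plan pays $5,900 − $2,674.40 = $3,225.60.
Claim 3 — $6,638: deductible met; 20% of $6,638 = $1,327.60. Cost to patient: $1,327.60. OOP to date $5,066. Plan pays $6,638 − $1,327.60 = $5,310.40.

$5,310.40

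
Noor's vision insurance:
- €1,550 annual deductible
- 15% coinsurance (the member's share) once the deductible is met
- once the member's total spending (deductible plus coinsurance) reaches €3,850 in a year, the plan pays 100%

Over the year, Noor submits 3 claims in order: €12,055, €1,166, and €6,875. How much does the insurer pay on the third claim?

Bill 1, €12,055: €1,550 to deductible, leaving €10,505; 15% of €10,505 = €1,575.75. Member owes €3,125.75 (running OOP €3,125.75). Plan pays €12,055 − €3,125.75 = €8,929.25.
Bill 2, €1,166: deductible already satisfied, so member's share is 15% × €1,166 = €174.90. Member pays €174.90; OOP now €3,300.65. Plan pays €1,166 − €174.90 = €991.10.
Bill 3, €6,875: 15% coinsurance on €6,875 = €1,031.25. That would push OOP to €4,331.90, over the €3,850 cap, so member pays €3,850 − €3,300.65 = €549.35. Insurer: €6,875 − €549.35 = €6,325.65.

€6,325.65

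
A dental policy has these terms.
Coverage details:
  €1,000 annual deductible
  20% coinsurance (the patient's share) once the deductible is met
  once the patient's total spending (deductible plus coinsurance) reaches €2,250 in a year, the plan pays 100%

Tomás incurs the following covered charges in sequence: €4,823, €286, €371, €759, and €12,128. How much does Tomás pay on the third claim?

€74.20

Claim 1 (€4,823): deductible takes €1,000, €3,823 remains; patient's 20% is €764.60. Patient owes €1,764.60 (running OOP €1,764.60).
Claim 2 (€286): deductible met; 20% of €286 = €57.20. Cost to patient: €57.20. OOP to date €1,821.80.
Claim 3 (€371): deductible met; 20% of €371 = €74.20. Patient owes €74.20 (running OOP €1,896).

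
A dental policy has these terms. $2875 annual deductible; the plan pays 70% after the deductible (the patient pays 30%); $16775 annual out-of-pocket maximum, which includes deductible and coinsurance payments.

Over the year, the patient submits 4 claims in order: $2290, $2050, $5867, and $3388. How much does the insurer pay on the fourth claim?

Claim 1 ($2290): fully absorbed by the deductible. Cost to patient: $2290. OOP to date $2290. Plan pays $2290 − $2290 = $0.
Claim 2 ($2050): $585 finishes the deductible; $1465 goes to coinsurance; coinsurance $1465 × 30% = $439.50. Patient pays $1024.50; OOP now $3314.50. Insurer: $2050 − $1024.50 = $1025.50.
Claim 3 ($5867): deductible met; 30% of $5867 = $1760.10. Patient owes $1760.10 (running OOP $5074.60). Plan pays $5867 − $1760.10 = $4106.90.
Claim 4 ($3388): deductible met; 30% of $3388 = $1016.40. Patient owes $1016.40 (running OOP $6091). Insurer: $3388 − $1016.40 = $2371.60.

$2371.60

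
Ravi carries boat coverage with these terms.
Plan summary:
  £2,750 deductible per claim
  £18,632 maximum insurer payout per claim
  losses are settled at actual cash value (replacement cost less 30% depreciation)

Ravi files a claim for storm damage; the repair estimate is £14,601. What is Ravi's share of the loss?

Actual cash value after 30% depreciation: £14,601 × 70% = £10,220.70.
Less the £2,750 deductible: £10,220.70 − £2,750 = £7,470.70.
£7,470.70 is within the £18,632 limit, so the insurer pays £7,470.70.
Out of pocket: £14,601 − £7,470.70 = £7,130.30.

£7,130.30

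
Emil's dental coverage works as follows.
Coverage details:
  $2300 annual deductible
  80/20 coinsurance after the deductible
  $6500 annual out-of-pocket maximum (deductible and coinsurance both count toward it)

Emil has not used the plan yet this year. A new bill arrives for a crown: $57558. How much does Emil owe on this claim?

The full $2300 deductible is still open; $2300 of this bill applies to it.
After the $2300 deductible portion, $57558 − $2300 = $55258 is subject to coinsurance.
20% of $55258 = $11051.60 falls to the patient.
So the patient owes $2300 + $11051.60 = $13351.60 before any cap.
That would bring total out-of-pocket to $13351.60, past the $6500 cap. The patient is capped at $6500 − $0 = $6500 on this claim.

$6500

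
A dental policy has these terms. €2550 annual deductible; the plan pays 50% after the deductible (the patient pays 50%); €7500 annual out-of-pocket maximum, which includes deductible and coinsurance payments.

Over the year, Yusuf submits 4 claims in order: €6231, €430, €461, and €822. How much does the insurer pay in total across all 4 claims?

€2697

#1 (€6231): deductible takes €2550, €3681 remains; 50% of €3681 = €1840.50. Patient owes €4390.50 (running OOP €4390.50). Insurer: €6231 − €4390.50 = €1840.50.
#2 (€430): 50% coinsurance on €430 = €215. Cost to patient: €215. OOP to date €4605.50. Insurer: €430 − €215 = €215.
#3 (€461): 50% coinsurance on €461 = €230.50. Patient pays €230.50; OOP now €4836. Insurer: €461 − €230.50 = €230.50.
#4 (€822): deductible met; 50% of €822 = €411. Cost to patient: €411. OOP to date €5247. Plan pays €822 − €411 = €411.
Insurer total: €1840.50 + €215 + €230.50 + €411 = €2697.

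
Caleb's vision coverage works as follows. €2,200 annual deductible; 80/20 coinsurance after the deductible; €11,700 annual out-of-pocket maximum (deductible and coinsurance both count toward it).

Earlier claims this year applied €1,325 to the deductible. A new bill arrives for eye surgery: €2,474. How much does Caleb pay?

€1,194.80

Remaining deductible: €2,200 − €1,325 = €875.
That leaves €2,474 − €875 = €1,599 for coinsurance.
Coinsurance: €1,599 × 20% = €319.80.
Member responsibility before any cap: €875 + €319.80 = €1,194.80.
Total out-of-pocket so far would be €1,325 + €1,194.80 = €2,519.80, below the €11,700 cap — no reduction.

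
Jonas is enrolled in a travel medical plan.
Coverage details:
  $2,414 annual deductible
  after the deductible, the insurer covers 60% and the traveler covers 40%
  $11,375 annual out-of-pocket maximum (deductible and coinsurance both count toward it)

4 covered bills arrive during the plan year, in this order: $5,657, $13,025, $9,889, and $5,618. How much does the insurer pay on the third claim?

$7,435.20

Claim 1 ($5,657): deductible takes $2,414, $3,243 remains; coinsurance $3,243 × 40% = $1,297.20. Traveler pays $3,711.20; OOP now $3,711.20. Plan pays $5,657 − $3,711.20 = $1,945.80.
Claim 2 ($13,025): deductible already satisfied, so traveler's share is 40% × $13,025 = $5,210. Traveler owes $5,210 (running OOP $8,921.20). Plan pays $13,025 − $5,210 = $7,815.
Claim 3 ($9,889): 40% coinsurance on $9,889 = $3,955.60. Adding that to $8,921.20 gives $12,876.80, past the $11,375 cap; traveler pays only $11,375 − $8,921.20 = $2,453.80. Plan pays $9,889 − $2,453.80 = $7,435.20.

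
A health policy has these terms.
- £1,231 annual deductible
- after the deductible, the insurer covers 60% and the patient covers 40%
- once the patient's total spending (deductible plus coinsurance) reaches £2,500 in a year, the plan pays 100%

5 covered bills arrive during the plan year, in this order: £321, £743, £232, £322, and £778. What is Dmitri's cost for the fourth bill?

£128.80

Claim 1 — £321: entire amount goes to the deductible. Cost to patient: £321. OOP to date £321.
Claim 2 — £743: all of it applies to the deductible. Patient pays £743; OOP now £1,064.
Claim 3 — £232: £167 finishes the deductible; £65 goes to coinsurance; 40% of £65 = £26. Patient owes £193 (running OOP £1,257).
Claim 4 — £322: deductible met; 40% of £322 = £128.80. Patient pays £128.80; OOP now £1,385.80.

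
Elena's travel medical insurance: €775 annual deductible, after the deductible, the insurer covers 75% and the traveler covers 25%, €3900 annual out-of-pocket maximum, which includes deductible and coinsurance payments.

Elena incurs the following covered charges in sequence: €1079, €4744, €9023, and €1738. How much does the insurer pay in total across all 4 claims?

€12684

Claim 1 (€1079): deductible takes €775, €304 remains; coinsurance €304 × 25% = €76. Traveler pays €851; OOP now €851. Insurer: €1079 − €851 = €228.
Claim 2 (€4744): deductible already satisfied, so traveler's share is 25% × €4744 = €1186. Traveler owes €1186 (running OOP €2037). Plan pays €4744 − €1186 = €3558.
Claim 3 (€9023): 25% coinsurance on €9023 = €2255.75. That would push OOP to €4292.75, over the €3900 cap, so traveler pays €3900 − €2037 = €1863. Plan pays €9023 − €1863 = €7160.
Claim 4 (€1738): 25% coinsurance on €1738 = €434.50. Adding that to €3900 gives €4334.50, past the €3900 cap; traveler pays only €3900 − €3900 = €0. Insurer: €1738 − €0 = €1738.
Insurer total: €228 + €3558 + €7160 + €1738 = €12684.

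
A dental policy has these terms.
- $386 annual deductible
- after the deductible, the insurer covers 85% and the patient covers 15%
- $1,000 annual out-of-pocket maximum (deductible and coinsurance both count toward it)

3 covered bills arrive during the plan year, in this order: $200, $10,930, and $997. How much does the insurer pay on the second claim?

Bill 1, $200: entire amount goes to the deductible. Patient pays $200; OOP now $200. Plan pays $200 − $200 = $0.
Bill 2, $10,930: deductible takes $186, $10,744 remains; coinsurance $10,744 × 15% = $1,611.60. Claim cost before the cap: $186 + $1,611.60 = $1,797.60. Adding that to $200 gives $1,997.60, past the $1,000 cap; patient pays only $1,000 − $200 = $800. Insurer: $10,930 − $800 = $10,130.

$10,130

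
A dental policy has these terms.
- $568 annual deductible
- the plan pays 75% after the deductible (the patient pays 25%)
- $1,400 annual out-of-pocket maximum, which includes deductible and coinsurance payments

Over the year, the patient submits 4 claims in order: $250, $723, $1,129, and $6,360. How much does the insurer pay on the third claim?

Claim 1 — $250: all of it applies to the deductible. Patient pays $250; OOP now $250. Insurer: $250 − $250 = $0.
Claim 2 — $723: $318 to deductible, leaving $405; coinsurance $405 × 25% = $101.25. Patient owes $419.25 (running OOP $669.25). Plan pays $723 − $419.25 = $303.75.
Claim 3 — $1,129: deductible already satisfied, so patient's share is 25% × $1,129 = $282.25. Patient pays $282.25; OOP now $951.50. Insurer: $1,129 − $282.25 = $846.75.

$846.75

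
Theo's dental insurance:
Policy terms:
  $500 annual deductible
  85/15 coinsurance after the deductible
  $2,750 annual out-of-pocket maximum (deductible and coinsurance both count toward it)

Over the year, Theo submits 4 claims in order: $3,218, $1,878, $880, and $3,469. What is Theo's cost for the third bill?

$132

Claim 1 — $3,218: $500 finishes the deductible; $2,718 goes to coinsurance; patient's 15% is $407.70. Patient pays $907.70; OOP now $907.70.
Claim 2 — $1,878: deductible already satisfied, so patient's share is 15% × $1,878 = $281.70. Cost to patient: $281.70. OOP to date $1,189.40.
Claim 3 — $880: deductible met; 15% of $880 = $132. Patient pays $132; OOP now $1,321.40.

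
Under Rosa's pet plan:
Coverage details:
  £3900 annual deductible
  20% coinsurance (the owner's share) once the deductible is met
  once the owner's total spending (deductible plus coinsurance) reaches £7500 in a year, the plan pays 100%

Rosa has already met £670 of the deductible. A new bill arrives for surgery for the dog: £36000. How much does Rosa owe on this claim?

£6830

Remaining deductible: £3900 − £670 = £3230.
After the £3230 deductible portion, £36000 − £3230 = £32770 is subject to coinsurance.
Coinsurance: £32770 × 20% = £6554.
So the owner owes £3230 + £6554 = £9784 before any cap.
That would bring total out-of-pocket to £10454, past the £7500 cap. The owner is capped at £7500 − £670 = £6830 on this claim.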